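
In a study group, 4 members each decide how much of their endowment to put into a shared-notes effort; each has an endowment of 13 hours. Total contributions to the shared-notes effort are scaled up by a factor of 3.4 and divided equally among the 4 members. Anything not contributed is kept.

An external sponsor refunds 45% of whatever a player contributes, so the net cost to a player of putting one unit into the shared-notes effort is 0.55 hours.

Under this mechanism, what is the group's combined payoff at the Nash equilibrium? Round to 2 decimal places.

200.20 hours

Under the mechanism each unit contributed yields (3.4/4) / 0.55 = 1.5455 back to its contributor per unit of net cost, which exceeds 1, making full contribution the dominant choice for everyone.
So the Nash equilibrium is full contribution by all 4; the group earns 4 × (13 × 0.45 + 3.4 × 13) = 200.20.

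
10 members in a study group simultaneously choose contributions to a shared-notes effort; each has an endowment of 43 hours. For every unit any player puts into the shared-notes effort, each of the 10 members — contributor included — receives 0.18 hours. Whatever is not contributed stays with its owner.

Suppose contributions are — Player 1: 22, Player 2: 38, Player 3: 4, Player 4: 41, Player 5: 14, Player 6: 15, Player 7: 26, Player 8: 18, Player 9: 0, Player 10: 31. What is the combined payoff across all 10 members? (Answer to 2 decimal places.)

597.20 hours

Total contributed: 22 + 38 + 4 + 41 + 14 + 15 + 26 + 18 + 0 + 31 = 209; total kept: 10 × 43 − 209 = 221.
The shared-notes effort pays out 0.18 × 10 × 209 = 376.20 in aggregate.
Group total = 221 + 376.20 = 597.20.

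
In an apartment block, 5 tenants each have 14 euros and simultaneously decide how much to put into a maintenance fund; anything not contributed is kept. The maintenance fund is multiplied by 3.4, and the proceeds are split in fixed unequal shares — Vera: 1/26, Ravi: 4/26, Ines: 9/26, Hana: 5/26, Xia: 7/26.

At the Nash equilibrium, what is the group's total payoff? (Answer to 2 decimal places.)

103.60 euros

Player j's private return per contributed unit is 3.4 × (j's share). Contributing is weakly dominant for j when that share is at least 1/3.4 = 0.2941, and contributing 0 is dominant otherwise.
Only Ines (9/26) clears that bar, contributing 14; the remaining 4 contribute 0. Total contributed: 14.
The maintenance fund pays out 3.4 × 14 = 47.60 in total (split across the unequal shares, but the aggregate is all that matters for the group sum).
The 4 free-riders keep 14 each, adding 56. Group total = 56 + 47.60 = 103.60.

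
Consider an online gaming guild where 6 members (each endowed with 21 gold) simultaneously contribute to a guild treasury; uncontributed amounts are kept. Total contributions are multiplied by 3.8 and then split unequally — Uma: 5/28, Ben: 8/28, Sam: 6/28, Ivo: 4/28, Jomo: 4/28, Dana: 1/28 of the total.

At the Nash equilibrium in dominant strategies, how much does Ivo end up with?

Player j's private return per contributed unit is 3.8 × (j's share). Contributing is weakly dominant for j when that share is at least 1/3.8 = 0.2632, and contributing 0 is dominant otherwise.
Only Ben (8/28) clears that bar, contributing 21; the remaining 5 contribute 0. Total contributed: 21.
Ivo keeps 21 and receives 3.8 × 21 × 4/28 = 11.40 from the guild treasury, for a payoff of 32.40.

32.40 gold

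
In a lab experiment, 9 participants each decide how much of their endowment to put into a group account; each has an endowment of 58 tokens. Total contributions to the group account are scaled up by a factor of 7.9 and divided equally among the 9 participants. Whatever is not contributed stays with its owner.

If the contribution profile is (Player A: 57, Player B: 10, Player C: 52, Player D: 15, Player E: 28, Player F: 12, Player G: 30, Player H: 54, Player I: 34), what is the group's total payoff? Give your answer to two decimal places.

Total contributed: 57 + 10 + 52 + 15 + 28 + 12 + 30 + 54 + 34 = 292; total kept: 9 × 58 − 292 = 230.
The group account pays out 7.9 × 292 = 2306.80 in aggregate.
Group total = 230 + 2306.80 = 2536.80.

2536.80 tokens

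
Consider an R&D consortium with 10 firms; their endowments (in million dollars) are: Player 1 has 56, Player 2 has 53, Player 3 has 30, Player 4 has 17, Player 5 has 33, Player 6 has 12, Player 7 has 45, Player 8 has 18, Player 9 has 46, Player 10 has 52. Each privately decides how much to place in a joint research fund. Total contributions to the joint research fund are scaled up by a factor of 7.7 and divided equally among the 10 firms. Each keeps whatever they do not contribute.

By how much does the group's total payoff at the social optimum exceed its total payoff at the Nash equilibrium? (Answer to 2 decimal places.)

The private return per contributed unit is 7.7/10 = 0.7700 < 1 for every player regardless of endowment, so the Nash equilibrium is zero contribution and the group total is Σ E_j = 56 + 53 + 30 + 17 + 33 + 12 + 45 + 18 + 46 + 52 = 362.
Each contributed unit returns 7.700 to the group, so the social optimum is full contribution by everyone: group total = 7.700 × 362 = 2787.40.
Efficiency loss = (7.700 − 1) × 362 = 2425.40.

2425.40 million dollars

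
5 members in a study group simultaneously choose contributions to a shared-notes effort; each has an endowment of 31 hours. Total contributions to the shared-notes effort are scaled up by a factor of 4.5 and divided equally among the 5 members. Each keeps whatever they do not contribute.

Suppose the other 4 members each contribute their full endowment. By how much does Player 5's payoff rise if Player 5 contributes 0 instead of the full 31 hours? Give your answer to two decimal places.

3.10 hours

Switching from a contribution of 31 to 0 lets Player 5 keep an extra 31 hours, but lowers the shared-notes effort by 31, which costs Player 5 their own share of that drop: 4.5/5 × 31 = 27.90.
Net gain = 31 − 27.90 = 3.10. The private return per contributed unit (0.9000) is below 1, so free-riding is indeed the best response regardless of what the others do.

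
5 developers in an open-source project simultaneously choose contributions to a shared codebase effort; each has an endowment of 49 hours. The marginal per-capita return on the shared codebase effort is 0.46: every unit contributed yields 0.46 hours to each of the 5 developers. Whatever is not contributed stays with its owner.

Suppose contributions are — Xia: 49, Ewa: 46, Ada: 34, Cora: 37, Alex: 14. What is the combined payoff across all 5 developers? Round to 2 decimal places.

Total contributed: 49 + 46 + 34 + 37 + 14 = 180; total kept: 5 × 49 − 180 = 65.
The shared codebase effort pays out 0.46 × 5 × 180 = 414.00 in aggregate.
Group total = 65 + 414.00 = 479.00.

479.00 hours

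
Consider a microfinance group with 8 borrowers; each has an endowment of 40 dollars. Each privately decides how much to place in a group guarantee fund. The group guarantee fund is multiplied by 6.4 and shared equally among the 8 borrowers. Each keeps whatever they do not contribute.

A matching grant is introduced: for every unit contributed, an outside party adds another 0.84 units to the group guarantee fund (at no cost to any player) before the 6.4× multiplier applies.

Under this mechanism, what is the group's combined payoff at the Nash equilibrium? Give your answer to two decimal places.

3768.32 dollars

The effective private return per unit is now 6.4 × 1.84 / 8 = 1.4720 > 1, so every player's dominant strategy flips to full contribution.
At the Nash equilibrium everyone contributes 40. Group total payoff = 6.4 × 1.84 × 320 = 3768.32.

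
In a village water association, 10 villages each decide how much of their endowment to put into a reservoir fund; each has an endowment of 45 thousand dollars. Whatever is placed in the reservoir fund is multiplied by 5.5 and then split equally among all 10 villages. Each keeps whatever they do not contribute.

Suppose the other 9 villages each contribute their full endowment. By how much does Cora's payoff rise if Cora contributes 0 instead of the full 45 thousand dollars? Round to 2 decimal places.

Switching from a contribution of 45 to 0 lets Cora keep an extra 45 thousand dollars, but lowers the reservoir fund by 45, which costs Cora their own share of that drop: 5.5/10 × 45 = 24.75.
Net gain = 45 − 24.75 = 20.25. The private return per contributed unit (0.5500) is below 1, so free-riding is indeed the best response regardless of what the others do.

20.25 thousand dollars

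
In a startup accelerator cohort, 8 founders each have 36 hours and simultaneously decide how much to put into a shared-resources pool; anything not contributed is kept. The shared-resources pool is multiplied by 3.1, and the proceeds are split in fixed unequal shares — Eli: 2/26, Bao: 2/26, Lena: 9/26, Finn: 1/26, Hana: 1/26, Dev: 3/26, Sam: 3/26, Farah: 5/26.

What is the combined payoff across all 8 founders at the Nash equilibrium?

A player with share s gets back 3.1·s per unit contributed, so full contribution is dominant for anyone with s > 1/3.1 = 0.3226 and zero contribution is dominant for anyone below.
Only Lena (9/26) clears that bar, contributing 36; the remaining 7 contribute 0. Total contributed: 36.
The shared-resources pool pays out 3.1 × 36 = 111.60 in total (split across the unequal shares, but the aggregate is all that matters for the group sum).
The 7 free-riders keep 36 each, adding 252. Group total = 252 + 111.60 = 363.60.

363.60 hours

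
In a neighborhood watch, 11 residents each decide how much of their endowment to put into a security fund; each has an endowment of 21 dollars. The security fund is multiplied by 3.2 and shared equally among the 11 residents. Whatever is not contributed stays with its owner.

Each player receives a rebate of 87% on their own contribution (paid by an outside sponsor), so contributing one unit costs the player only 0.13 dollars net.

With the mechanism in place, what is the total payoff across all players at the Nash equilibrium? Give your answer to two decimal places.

Under the mechanism each unit contributed yields (3.2/11) / 0.13 = 2.2378 back to its contributor per unit of net cost, which exceeds 1, making full contribution the dominant choice for everyone.
At the Nash equilibrium everyone contributes 21. Group total payoff = 11 × (21 × 0.87 + 3.2 × 21) = 940.17.

940.17 dollars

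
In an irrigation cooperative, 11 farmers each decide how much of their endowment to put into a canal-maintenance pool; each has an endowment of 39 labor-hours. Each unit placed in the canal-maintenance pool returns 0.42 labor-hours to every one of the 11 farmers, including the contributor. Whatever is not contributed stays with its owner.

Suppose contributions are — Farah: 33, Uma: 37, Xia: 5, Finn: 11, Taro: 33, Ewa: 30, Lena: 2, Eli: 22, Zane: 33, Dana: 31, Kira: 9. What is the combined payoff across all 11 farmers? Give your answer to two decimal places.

Total contributed: 33 + 37 + 5 + 11 + 33 + 30 + 2 + 22 + 33 + 31 + 9 = 246; total kept: 11 × 39 − 246 = 183.
The canal-maintenance pool pays out 0.42 × 11 × 246 = 1136.52 in aggregate.
Group total = 183 + 1136.52 = 1319.52.

1319.52 labor-hours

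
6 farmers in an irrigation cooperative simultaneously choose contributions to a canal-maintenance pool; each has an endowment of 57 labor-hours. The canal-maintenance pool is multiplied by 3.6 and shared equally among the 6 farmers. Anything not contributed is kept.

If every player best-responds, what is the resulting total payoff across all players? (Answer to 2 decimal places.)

Each contributed unit returns 3.6/6 = 0.6000 to its contributor — below 1 — so contributing 0 is dominant for every player. At the Nash equilibrium everyone keeps their 57, and the group total is 6 × 57 = 342.

342.00 labor-hours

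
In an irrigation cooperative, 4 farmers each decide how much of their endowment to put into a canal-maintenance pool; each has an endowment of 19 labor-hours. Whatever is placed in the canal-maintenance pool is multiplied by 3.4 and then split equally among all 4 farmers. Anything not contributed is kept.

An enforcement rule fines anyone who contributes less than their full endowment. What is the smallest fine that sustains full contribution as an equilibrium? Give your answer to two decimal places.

2.85 labor-hours

Given the others contribute fully, the best deviation is to contribute 0 (any partial contribution still incurs the fine and gives up units whose private return 0.8500 is below 1).
Deviating from 19 to 0 saves 19 labor-hours but forfeits the deviator's share of the drop in the canal-maintenance pool: 3.4/4 × 19 = 16.15.
So the deviation gain is 19 − 16.15 = 2.85, and the fine must be at least 2.85 labor-hours to wipe it out.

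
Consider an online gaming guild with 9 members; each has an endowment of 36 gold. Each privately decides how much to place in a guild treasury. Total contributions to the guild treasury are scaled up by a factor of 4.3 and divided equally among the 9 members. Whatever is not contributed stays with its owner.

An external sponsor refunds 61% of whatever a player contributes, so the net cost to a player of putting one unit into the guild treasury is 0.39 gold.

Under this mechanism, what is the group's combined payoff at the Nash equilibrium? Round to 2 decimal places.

Under the mechanism each unit contributed yields (4.3/9) / 0.39 = 1.2251 back to its contributor per unit of net cost, which exceeds 1, making full contribution the dominant choice for everyone.
At the Nash equilibrium everyone contributes 36. Group total payoff = 9 × (36 × 0.61 + 4.3 × 36) = 1590.84.

1590.84 gold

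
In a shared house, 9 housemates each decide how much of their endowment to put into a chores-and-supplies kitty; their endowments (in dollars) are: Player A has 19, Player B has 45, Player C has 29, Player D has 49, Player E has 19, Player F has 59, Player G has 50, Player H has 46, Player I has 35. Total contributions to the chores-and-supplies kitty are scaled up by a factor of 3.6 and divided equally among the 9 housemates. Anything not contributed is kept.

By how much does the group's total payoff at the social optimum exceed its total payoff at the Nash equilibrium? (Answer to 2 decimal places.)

The private return per contributed unit is 3.6/9 = 0.4000 < 1 for every player regardless of endowment, so the Nash equilibrium is zero contribution and the group total is Σ E_j = 19 + 45 + 29 + 49 + 19 + 59 + 50 + 46 + 35 = 351.
Each contributed unit returns 3.600 to the group, so the social optimum is full contribution by everyone: group total = 3.600 × 351 = 1263.60.
Efficiency loss = (3.600 − 1) × 351 = 912.60.

912.60 dollars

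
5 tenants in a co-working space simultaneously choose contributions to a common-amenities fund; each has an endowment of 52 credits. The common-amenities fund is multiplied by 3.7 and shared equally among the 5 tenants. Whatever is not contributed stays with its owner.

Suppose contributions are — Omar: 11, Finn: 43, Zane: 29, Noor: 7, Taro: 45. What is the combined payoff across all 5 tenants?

624.50 credits

Total contributed: 11 + 43 + 29 + 7 + 45 = 135; total kept: 5 × 52 − 135 = 125.
The common-amenities fund pays out 3.7 × 135 = 499.50 in aggregate.
Group total = 125 + 499.50 = 624.50.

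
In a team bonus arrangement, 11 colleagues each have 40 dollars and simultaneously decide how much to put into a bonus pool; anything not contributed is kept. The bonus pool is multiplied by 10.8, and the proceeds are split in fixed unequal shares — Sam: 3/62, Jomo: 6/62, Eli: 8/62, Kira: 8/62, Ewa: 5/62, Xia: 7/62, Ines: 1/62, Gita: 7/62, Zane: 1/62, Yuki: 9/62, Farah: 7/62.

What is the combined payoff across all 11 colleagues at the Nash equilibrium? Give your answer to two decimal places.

3184.00 dollars

Each unit j contributes comes back to j as 10.8 × (j's share), so j prefers to contribute only if that share exceeds 1/10.8 = 0.0926; otherwise keeping the unit dominates.
Jomo, Eli, Kira, Xia, Gita, Yuki and Farah are above the threshold, contributing 40 each; the remaining 4 contribute 0. Total contributed: 280.
The bonus pool pays out 10.8 × 280 = 3024.00 in total (split across the unequal shares, but the aggregate is all that matters for the group sum).
The 4 free-riders keep 40 each, adding 160. Group total = 160 + 3024.00 = 3184.00.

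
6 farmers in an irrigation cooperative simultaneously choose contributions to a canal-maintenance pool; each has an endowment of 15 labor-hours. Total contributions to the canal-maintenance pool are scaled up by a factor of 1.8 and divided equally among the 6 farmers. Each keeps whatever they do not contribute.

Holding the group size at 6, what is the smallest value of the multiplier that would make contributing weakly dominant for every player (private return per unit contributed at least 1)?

6

A contributed unit returns (multiplier)/6 to its contributor.
This reaches 1 exactly when the multiplier is 6.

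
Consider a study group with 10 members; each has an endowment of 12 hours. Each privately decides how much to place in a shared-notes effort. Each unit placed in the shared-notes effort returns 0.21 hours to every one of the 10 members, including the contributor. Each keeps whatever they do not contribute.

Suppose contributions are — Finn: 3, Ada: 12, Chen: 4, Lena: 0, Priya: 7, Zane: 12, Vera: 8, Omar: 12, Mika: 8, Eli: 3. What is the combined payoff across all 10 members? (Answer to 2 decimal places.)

Total contributed: 3 + 12 + 4 + 0 + 7 + 12 + 8 + 12 + 8 + 3 = 69; total kept: 10 × 12 − 69 = 51.
The shared-notes effort pays out 0.21 × 10 × 69 = 144.90 in aggregate.
Group total = 51 + 144.90 = 195.90.

195.90 hours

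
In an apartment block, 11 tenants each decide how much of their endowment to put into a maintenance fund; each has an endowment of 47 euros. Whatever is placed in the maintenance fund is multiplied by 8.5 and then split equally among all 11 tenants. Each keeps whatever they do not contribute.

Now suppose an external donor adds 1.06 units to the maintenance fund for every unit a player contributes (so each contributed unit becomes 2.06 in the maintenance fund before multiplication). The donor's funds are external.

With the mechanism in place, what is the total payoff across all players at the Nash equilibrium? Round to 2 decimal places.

9052.67 euros

Under the mechanism each unit contributed yields 8.5 × 2.06 / 11 = 1.5918 back to its contributor per unit of net cost, which exceeds 1, making full contribution the dominant choice for everyone.
So the Nash equilibrium is full contribution by all 11; the group earns 8.5 × 2.06 × 517 = 9052.67.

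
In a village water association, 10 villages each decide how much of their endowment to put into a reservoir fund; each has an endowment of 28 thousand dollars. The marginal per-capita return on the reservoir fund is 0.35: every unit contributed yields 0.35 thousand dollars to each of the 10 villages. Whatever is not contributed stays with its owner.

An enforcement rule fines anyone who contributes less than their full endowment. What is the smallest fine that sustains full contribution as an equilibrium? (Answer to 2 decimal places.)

18.20 thousand dollars

Given the others contribute fully, the best deviation is to contribute 0 (any partial contribution still incurs the fine and gives up units whose private return 0.35 is below 1).
Deviating from 28 to 0 saves 28 thousand dollars but forfeits the deviator's share of the drop in the reservoir fund: 0.35 × 28 = 9.80.
So the deviation gain is 28 − 9.80 = 18.20, and the fine must be at least 18.20 thousand dollars to wipe it out.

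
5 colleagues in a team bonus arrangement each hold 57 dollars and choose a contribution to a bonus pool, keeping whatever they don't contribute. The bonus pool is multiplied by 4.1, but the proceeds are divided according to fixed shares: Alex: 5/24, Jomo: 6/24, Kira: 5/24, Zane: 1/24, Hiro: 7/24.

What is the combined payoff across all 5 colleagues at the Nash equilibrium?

638.40 dollars

Player j's private return per contributed unit is 4.1 × (j's share). Contributing is weakly dominant for j when that share is at least 1/4.1 = 0.2439, and contributing 0 is dominant otherwise.
Jomo and Hiro clear that bar, contributing 57 each; the remaining 3 contribute 0. Total contributed: 114.
The bonus pool pays out 4.1 × 114 = 467.40 in total (split across the unequal shares, but the aggregate is all that matters for the group sum).
The 3 free-riders keep 57 each, adding 171. Group total = 171 + 467.40 = 638.40.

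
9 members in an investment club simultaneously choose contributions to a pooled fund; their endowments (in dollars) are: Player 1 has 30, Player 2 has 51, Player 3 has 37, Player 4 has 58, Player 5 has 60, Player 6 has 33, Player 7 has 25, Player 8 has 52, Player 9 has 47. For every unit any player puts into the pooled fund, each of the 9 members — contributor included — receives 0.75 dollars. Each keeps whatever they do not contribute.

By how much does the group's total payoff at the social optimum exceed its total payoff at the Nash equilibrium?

2259.75 dollars

The private return per contributed unit is 0.75 < 1 for everyone, so the Nash equilibrium is zero contribution and the group total is Σ E_j = 30 + 51 + 37 + 58 + 60 + 33 + 25 + 52 + 47 = 393.
Each contributed unit returns 6.750 to the group, so the social optimum is full contribution by everyone: group total = 6.750 × 393 = 2652.75.
Efficiency loss = (6.750 − 1) × 393 = 2259.75.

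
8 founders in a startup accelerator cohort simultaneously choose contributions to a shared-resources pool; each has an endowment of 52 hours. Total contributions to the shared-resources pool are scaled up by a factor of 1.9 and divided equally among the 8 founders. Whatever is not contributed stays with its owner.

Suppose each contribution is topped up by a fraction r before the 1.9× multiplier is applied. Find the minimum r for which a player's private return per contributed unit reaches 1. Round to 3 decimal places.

3.211

With matching at rate r, one contributed unit becomes (1 + r) in the shared-resources pool and returns 1.9 × (1 + r) / 8 to the contributor.
Setting this equal to 1: 1 + r = 8/1.9 = 4.2105.
So the minimum matching rate is r = 4.2105 − 1 = 3.211.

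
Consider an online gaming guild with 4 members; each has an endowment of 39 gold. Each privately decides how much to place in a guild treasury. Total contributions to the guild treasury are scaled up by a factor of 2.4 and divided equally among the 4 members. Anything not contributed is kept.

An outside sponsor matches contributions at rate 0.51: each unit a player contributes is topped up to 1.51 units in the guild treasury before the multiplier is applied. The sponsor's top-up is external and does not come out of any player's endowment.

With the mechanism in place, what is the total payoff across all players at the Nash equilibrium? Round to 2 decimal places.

156.00 gold

Even with the mechanism, each unit contributed returns only 2.4 × 1.51 / 4 = 0.9060 per unit of net cost, so contributing nothing is still dominant.
At the Nash equilibrium no one contributes; group total payoff = 4 × 39 = 156.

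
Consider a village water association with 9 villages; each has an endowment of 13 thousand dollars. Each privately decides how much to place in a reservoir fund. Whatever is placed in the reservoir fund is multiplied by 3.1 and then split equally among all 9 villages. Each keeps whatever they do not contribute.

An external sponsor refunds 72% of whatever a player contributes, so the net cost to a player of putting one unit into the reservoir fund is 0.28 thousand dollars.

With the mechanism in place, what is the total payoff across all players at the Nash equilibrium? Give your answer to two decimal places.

446.94 thousand dollars

Under the mechanism each unit contributed yields (3.1/9) / 0.28 = 1.2302 back to its contributor per unit of net cost, which exceeds 1, making full contribution the dominant choice for everyone.
So the Nash equilibrium is full contribution by all 9; the group earns 9 × (13 × 0.72 + 3.1 × 13) = 446.94.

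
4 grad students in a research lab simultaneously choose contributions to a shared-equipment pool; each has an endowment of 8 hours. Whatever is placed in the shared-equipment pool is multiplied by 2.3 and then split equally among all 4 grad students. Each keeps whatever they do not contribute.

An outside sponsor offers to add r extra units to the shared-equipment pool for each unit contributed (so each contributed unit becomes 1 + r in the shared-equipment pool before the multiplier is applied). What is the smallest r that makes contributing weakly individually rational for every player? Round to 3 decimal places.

0.739

With matching at rate r, one contributed unit becomes (1 + r) in the shared-equipment pool and returns 2.3 × (1 + r) / 4 to the contributor.
Setting this equal to 1: 1 + r = 4/2.3 = 1.7391.
So the minimum matching rate is r = 1.7391 − 1 = 0.739.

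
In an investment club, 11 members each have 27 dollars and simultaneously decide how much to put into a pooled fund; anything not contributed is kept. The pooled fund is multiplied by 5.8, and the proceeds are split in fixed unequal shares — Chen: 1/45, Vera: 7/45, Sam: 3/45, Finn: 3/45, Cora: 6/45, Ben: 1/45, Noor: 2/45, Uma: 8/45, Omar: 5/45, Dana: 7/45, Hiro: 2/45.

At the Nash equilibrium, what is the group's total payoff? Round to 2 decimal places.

Player j's private return per contributed unit is 5.8 × (j's share). Contributing is weakly dominant for j when that share is at least 1/5.8 = 0.1724, and contributing 0 is dominant otherwise.
Only Uma (8/45) clears that bar, contributing 27; the remaining 10 contribute 0. Total contributed: 27.
The pooled fund pays out 5.8 × 27 = 156.60 in total (split across the unequal shares, but the aggregate is all that matters for the group sum).
The 10 free-riders keep 27 each, adding 270. Group total = 270 + 156.60 = 426.60.

426.60 dollars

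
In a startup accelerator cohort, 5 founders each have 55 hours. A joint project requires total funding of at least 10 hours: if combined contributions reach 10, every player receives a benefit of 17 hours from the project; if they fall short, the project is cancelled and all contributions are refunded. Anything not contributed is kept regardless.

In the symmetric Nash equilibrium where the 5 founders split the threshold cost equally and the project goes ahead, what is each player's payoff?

Equal share of the threshold: 10/5 = 2.
At this profile no one gains by cutting their contribution: any cut drops the total below 10, the project is cancelled, contributions are refunded, and the deviator ends with 55, which is less than 55 − 2 + 17 = 70. Contributing more than 2 just wastes the excess. So contributing exactly 2 is a best response.
Each player's payoff: 55 − 2 + 17 = 70.

70 hours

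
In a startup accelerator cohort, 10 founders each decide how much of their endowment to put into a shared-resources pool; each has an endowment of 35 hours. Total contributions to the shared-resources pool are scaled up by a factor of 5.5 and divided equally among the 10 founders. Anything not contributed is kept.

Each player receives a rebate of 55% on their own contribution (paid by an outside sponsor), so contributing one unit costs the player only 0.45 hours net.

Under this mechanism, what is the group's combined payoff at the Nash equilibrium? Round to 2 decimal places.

2117.50 hours

The effective private return per unit is now (5.5/10) / 0.45 = 1.2222 > 1, so every player's dominant strategy flips to full contribution.
So the Nash equilibrium is full contribution by all 10; the group earns 10 × (35 × 0.55 + 5.5 × 35) = 2117.50.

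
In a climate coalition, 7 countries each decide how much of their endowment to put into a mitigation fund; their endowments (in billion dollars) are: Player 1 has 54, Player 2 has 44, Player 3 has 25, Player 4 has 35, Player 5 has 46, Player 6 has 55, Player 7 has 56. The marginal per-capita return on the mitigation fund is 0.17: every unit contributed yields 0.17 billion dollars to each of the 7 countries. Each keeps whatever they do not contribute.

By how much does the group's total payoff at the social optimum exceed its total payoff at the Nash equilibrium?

59.85 billion dollars

The private return per contributed unit is 0.17 < 1 for everyone, so the Nash equilibrium is zero contribution and the group total is Σ E_j = 54 + 44 + 25 + 35 + 46 + 55 + 56 = 315.
Each contributed unit returns 1.190 to the group, so the social optimum is full contribution by everyone: group total = 1.190 × 315 = 374.85.
Efficiency loss = (1.190 − 1) × 315 = 59.85.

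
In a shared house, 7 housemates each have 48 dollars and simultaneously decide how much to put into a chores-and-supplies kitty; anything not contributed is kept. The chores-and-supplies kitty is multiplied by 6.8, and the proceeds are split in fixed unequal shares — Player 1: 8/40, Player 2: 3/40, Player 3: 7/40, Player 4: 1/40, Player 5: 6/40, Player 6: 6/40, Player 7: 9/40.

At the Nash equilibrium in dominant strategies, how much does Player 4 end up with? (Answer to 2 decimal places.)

88.80 dollars

Each unit j contributes comes back to j as 6.8 × (j's share), so j prefers to contribute only if that share exceeds 1/6.8 = 0.1471; otherwise keeping the unit dominates.
Player 1, Player 3, Player 5, Player 6 and Player 7 are above the threshold, contributing 48 each; the remaining 2 contribute 0. Total contributed: 240.
Player 4 keeps 48 and receives 6.8 × 240 × 1/40 = 40.80 from the chores-and-supplies kitty, for a payoff of 88.80.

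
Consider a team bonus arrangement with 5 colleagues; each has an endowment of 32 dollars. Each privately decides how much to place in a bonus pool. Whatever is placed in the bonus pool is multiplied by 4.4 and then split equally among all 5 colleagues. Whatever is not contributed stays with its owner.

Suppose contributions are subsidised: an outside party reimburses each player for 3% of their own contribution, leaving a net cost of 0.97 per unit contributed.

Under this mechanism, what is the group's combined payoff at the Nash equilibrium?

160.00 dollars

The effective private return is (4.4/5) / 0.97 = 0.9072, which is still under 1, so the mechanism doesn't change anyone's dominant strategy: zero contribution.
Everyone keeps their endowment and the group total is 5 × 32 = 160.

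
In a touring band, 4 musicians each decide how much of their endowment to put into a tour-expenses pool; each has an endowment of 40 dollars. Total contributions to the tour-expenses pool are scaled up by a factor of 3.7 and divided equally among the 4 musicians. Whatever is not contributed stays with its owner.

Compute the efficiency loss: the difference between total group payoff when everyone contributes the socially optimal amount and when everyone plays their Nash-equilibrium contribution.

Each contributed unit returns 3.7/4 = 0.9250 to its contributor — below 1 — so contributing 0 is dominant for every player. At the Nash equilibrium everyone keeps their 40, and the group total is 4 × 40 = 160.
Each contributed unit returns 3.700 to the group as a whole (0.9250 to each of 4 players), which exceeds 1, so the social optimum is full contribution: group total = 3.700 × 160 = 592.00.
Efficiency loss = 592.00 − 160 = 432.00.

432.00 dollars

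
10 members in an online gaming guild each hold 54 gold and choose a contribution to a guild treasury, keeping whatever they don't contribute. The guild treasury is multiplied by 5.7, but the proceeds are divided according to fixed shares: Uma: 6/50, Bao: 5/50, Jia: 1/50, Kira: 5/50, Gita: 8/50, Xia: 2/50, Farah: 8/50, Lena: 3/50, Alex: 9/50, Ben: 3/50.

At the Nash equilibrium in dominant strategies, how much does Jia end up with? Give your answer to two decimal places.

60.16 gold

For player j, contributing a unit is worthwhile iff 5.7 × (j's share) ≥ 1, i.e. iff j's share is at least 0.1754.
The only share above 0.1754 is Alex's 9/50, contributing 54; the remaining 9 contribute 0. Total contributed: 54.
Jia keeps 54 and receives 5.7 × 54 × 1/50 = 6.16 from the guild treasury, for a payoff of 60.16.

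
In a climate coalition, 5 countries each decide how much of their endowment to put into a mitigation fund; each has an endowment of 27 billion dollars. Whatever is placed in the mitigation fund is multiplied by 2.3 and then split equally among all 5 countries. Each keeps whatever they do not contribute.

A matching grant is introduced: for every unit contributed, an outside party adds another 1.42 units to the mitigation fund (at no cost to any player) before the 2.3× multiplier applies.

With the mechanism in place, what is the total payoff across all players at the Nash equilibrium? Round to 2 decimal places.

The effective private return per unit is now 2.3 × 2.42 / 5 = 1.1132 > 1, so every player's dominant strategy flips to full contribution.
At the Nash equilibrium everyone contributes 27. Group total payoff = 2.3 × 2.42 × 135 = 751.41.

751.41 billion dollars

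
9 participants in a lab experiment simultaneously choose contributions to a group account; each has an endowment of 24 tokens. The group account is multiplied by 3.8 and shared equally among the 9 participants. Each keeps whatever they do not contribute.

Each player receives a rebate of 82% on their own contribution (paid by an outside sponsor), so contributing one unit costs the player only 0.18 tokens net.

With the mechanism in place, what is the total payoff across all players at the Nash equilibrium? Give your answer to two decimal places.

Under the mechanism each unit contributed yields (3.8/9) / 0.18 = 2.3457 back to its contributor per unit of net cost, which exceeds 1, making full contribution the dominant choice for everyone.
At the Nash equilibrium everyone contributes 24. Group total payoff = 9 × (24 × 0.82 + 3.8 × 24) = 997.92.

997.92 tokens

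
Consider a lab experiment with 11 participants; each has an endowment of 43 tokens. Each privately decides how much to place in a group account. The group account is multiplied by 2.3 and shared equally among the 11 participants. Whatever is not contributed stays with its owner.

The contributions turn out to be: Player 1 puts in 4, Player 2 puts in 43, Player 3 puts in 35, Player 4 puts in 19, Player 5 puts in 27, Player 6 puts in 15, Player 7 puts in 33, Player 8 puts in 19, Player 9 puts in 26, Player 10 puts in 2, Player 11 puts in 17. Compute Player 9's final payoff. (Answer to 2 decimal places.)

67.18 tokens

Total contributed: 4 + 43 + 35 + 19 + 27 + 15 + 33 + 19 + 26 + 2 + 17 = 240.
Each receives 2.3 × 240 / 11 = 50.18 from the group account.
Player 9 keeps 43 − 26 = 17, so Player 9's payoff is 17 + 50.18 = 67.18.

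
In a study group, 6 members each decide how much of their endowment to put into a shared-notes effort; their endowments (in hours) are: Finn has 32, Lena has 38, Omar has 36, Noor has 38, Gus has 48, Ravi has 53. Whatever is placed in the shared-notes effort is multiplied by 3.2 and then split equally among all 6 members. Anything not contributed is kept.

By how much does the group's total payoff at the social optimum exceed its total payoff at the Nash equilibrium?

The private return per contributed unit is 3.2/6 = 0.5333 < 1 for every player regardless of endowment, so the Nash equilibrium is zero contribution and the group total is Σ E_j = 32 + 38 + 36 + 38 + 48 + 53 = 245.
Each contributed unit returns 3.200 to the group, so the social optimum is full contribution by everyone: group total = 3.200 × 245 = 784.00.
Efficiency loss = (3.200 − 1) × 245 = 539.00.

539.00 hours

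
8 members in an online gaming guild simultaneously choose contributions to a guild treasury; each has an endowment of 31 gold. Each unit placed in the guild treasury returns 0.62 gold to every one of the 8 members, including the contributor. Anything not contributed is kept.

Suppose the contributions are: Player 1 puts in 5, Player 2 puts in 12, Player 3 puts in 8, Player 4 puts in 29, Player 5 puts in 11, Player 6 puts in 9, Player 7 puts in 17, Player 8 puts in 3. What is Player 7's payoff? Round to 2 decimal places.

Total contributed: 5 + 12 + 8 + 29 + 11 + 9 + 17 + 3 = 94.
Each receives 0.62 × 94 = 58.28 from the guild treasury.
Player 7 keeps 31 − 17 = 14, so Player 7's payoff is 14 + 58.28 = 72.28.

72.28 gold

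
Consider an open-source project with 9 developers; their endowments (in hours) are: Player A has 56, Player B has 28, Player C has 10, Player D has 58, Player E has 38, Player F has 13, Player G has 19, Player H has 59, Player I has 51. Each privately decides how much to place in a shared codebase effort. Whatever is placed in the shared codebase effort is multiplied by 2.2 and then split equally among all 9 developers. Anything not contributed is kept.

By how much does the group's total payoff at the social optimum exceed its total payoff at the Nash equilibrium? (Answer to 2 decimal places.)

The private return per contributed unit is 2.2/9 = 0.2444 < 1 for every player regardless of endowment, so the Nash equilibrium is zero contribution and the group total is Σ E_j = 56 + 28 + 10 + 58 + 38 + 13 + 19 + 59 + 51 = 332.
Each contributed unit returns 2.200 to the group, so the social optimum is full contribution by everyone: group total = 2.200 × 332 = 730.40.
Efficiency loss = (2.200 − 1) × 332 = 398.40.

398.40 hours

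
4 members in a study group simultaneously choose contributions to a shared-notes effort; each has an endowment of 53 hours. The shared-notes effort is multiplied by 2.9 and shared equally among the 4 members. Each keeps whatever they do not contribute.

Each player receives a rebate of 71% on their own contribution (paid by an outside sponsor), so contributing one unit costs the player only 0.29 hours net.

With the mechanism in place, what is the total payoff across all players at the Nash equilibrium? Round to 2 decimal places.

765.32 hours

Under the mechanism each unit contributed yields (2.9/4) / 0.29 = 2.5000 back to its contributor per unit of net cost, which exceeds 1, making full contribution the dominant choice for everyone.
So the Nash equilibrium is full contribution by all 4; the group earns 4 × (53 × 0.71 + 2.9 × 53) = 765.32.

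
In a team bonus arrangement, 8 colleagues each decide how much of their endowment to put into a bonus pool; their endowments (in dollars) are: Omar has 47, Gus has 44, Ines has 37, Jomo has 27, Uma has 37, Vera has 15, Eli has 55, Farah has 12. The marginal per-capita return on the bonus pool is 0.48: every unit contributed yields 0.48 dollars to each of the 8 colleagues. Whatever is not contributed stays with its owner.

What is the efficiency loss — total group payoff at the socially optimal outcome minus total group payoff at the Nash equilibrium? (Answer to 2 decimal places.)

778.16 dollars

The private return per contributed unit is 0.48 < 1 for everyone, so the Nash equilibrium is zero contribution and the group total is Σ E_j = 47 + 44 + 37 + 27 + 37 + 15 + 55 + 12 = 274.
Each contributed unit returns 3.840 to the group, so the social optimum is full contribution by everyone: group total = 3.840 × 274 = 1052.16.
Efficiency loss = (3.840 − 1) × 274 = 778.16.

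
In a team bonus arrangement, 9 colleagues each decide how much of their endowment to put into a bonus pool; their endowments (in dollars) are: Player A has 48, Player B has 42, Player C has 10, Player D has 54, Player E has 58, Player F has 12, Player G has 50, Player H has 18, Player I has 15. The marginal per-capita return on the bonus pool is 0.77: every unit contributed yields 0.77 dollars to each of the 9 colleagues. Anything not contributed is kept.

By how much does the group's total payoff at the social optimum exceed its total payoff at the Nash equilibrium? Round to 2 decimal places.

1820.51 dollars

The private return per contributed unit is 0.77 < 1 for everyone, so the Nash equilibrium is zero contribution and the group total is Σ E_j = 48 + 42 + 10 + 54 + 58 + 12 + 50 + 18 + 15 = 307.
Each contributed unit returns 6.930 to the group, so the social optimum is full contribution by everyone: group total = 6.930 × 307 = 2127.51.
Efficiency loss = (6.930 − 1) × 307 = 1820.51.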